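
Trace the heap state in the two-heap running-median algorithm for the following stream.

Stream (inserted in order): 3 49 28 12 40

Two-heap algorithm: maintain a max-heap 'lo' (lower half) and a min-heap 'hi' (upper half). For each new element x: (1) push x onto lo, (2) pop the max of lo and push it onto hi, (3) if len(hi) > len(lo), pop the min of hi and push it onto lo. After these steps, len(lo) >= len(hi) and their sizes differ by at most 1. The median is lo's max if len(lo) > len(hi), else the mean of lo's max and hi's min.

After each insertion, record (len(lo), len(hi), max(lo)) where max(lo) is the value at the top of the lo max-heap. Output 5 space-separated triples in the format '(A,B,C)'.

Step 1: insert 3 -> lo=[3] hi=[] -> (len(lo)=1, len(hi)=0, max(lo)=3)
Step 2: insert 49 -> lo=[3] hi=[49] -> (len(lo)=1, len(hi)=1, max(lo)=3)
Step 3: insert 28 -> lo=[3, 28] hi=[49] -> (len(lo)=2, len(hi)=1, max(lo)=28)
Step 4: insert 12 -> lo=[3, 12] hi=[28, 49] -> (len(lo)=2, len(hi)=2, max(lo)=12)
Step 5: insert 40 -> lo=[3, 12, 28] hi=[40, 49] -> (len(lo)=3, len(hi)=2, max(lo)=28)

Answer: (1,0,3) (1,1,3) (2,1,28) (2,2,12) (3,2,28)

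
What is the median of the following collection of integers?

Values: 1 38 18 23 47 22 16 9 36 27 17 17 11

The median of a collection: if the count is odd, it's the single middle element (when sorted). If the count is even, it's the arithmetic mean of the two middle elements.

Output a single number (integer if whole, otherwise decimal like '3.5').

Step 1: insert 1 -> lo=[1] (size 1, max 1) hi=[] (size 0) -> median=1
Step 2: insert 38 -> lo=[1] (size 1, max 1) hi=[38] (size 1, min 38) -> median=19.5
Step 3: insert 18 -> lo=[1, 18] (size 2, max 18) hi=[38] (size 1, min 38) -> median=18
Step 4: insert 23 -> lo=[1, 18] (size 2, max 18) hi=[23, 38] (size 2, min 23) -> median=20.5
Step 5: insert 47 -> lo=[1, 18, 23] (size 3, max 23) hi=[38, 47] (size 2, min 38) -> median=23
Step 6: insert 22 -> lo=[1, 18, 22] (size 3, max 22) hi=[23, 38, 47] (size 3, min 23) -> median=22.5
Step 7: insert 16 -> lo=[1, 16, 18, 22] (size 4, max 22) hi=[23, 38, 47] (size 3, min 23) -> median=22
Step 8: insert 9 -> lo=[1, 9, 16, 18] (size 4, max 18) hi=[22, 23, 38, 47] (size 4, min 22) -> median=20
Step 9: insert 36 -> lo=[1, 9, 16, 18, 22] (size 5, max 22) hi=[23, 36, 38, 47] (size 4, min 23) -> median=22
Step 10: insert 27 -> lo=[1, 9, 16, 18, 22] (size 5, max 22) hi=[23, 27, 36, 38, 47] (size 5, min 23) -> median=22.5
Step 11: insert 17 -> lo=[1, 9, 16, 17, 18, 22] (size 6, max 22) hi=[23, 27, 36, 38, 47] (size 5, min 23) -> median=22
Step 12: insert 17 -> lo=[1, 9, 16, 17, 17, 18] (size 6, max 18) hi=[22, 23, 27, 36, 38, 47] (size 6, min 22) -> median=20
Step 13: insert 11 -> lo=[1, 9, 11, 16, 17, 17, 18] (size 7, max 18) hi=[22, 23, 27, 36, 38, 47] (size 6, min 22) -> median=18

Answer: 18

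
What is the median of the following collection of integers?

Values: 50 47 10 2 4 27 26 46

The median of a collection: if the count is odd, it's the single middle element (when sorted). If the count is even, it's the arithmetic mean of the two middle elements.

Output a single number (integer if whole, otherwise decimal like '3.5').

Step 1: insert 50 -> lo=[50] (size 1, max 50) hi=[] (size 0) -> median=50
Step 2: insert 47 -> lo=[47] (size 1, max 47) hi=[50] (size 1, min 50) -> median=48.5
Step 3: insert 10 -> lo=[10, 47] (size 2, max 47) hi=[50] (size 1, min 50) -> median=47
Step 4: insert 2 -> lo=[2, 10] (size 2, max 10) hi=[47, 50] (size 2, min 47) -> median=28.5
Step 5: insert 4 -> lo=[2, 4, 10] (size 3, max 10) hi=[47, 50] (size 2, min 47) -> median=10
Step 6: insert 27 -> lo=[2, 4, 10] (size 3, max 10) hi=[27, 47, 50] (size 3, min 27) -> median=18.5
Step 7: insert 26 -> lo=[2, 4, 10, 26] (size 4, max 26) hi=[27, 47, 50] (size 3, min 27) -> median=26
Step 8: insert 46 -> lo=[2, 4, 10, 26] (size 4, max 26) hi=[27, 46, 47, 50] (size 4, min 27) -> median=26.5

Answer: 26.5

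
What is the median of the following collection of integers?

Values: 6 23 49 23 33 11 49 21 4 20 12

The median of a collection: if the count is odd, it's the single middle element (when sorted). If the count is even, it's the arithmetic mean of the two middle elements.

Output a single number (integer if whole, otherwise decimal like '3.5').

Step 1: insert 6 -> lo=[6] (size 1, max 6) hi=[] (size 0) -> median=6
Step 2: insert 23 -> lo=[6] (size 1, max 6) hi=[23] (size 1, min 23) -> median=14.5
Step 3: insert 49 -> lo=[6, 23] (size 2, max 23) hi=[49] (size 1, min 49) -> median=23
Step 4: insert 23 -> lo=[6, 23] (size 2, max 23) hi=[23, 49] (size 2, min 23) -> median=23
Step 5: insert 33 -> lo=[6, 23, 23] (size 3, max 23) hi=[33, 49] (size 2, min 33) -> median=23
Step 6: insert 11 -> lo=[6, 11, 23] (size 3, max 23) hi=[23, 33, 49] (size 3, min 23) -> median=23
Step 7: insert 49 -> lo=[6, 11, 23, 23] (size 4, max 23) hi=[33, 49, 49] (size 3, min 33) -> median=23
Step 8: insert 21 -> lo=[6, 11, 21, 23] (size 4, max 23) hi=[23, 33, 49, 49] (size 4, min 23) -> median=23
Step 9: insert 4 -> lo=[4, 6, 11, 21, 23] (size 5, max 23) hi=[23, 33, 49, 49] (size 4, min 23) -> median=23
Step 10: insert 20 -> lo=[4, 6, 11, 20, 21] (size 5, max 21) hi=[23, 23, 33, 49, 49] (size 5, min 23) -> median=22
Step 11: insert 12 -> lo=[4, 6, 11, 12, 20, 21] (size 6, max 21) hi=[23, 23, 33, 49, 49] (size 5, min 23) -> median=21

Answer: 21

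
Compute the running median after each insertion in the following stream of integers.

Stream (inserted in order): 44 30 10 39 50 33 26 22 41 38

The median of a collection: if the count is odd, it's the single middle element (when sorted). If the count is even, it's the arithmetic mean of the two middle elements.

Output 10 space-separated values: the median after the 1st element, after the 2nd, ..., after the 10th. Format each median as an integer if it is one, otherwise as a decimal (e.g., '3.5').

Step 1: insert 44 -> lo=[44] (size 1, max 44) hi=[] (size 0) -> median=44
Step 2: insert 30 -> lo=[30] (size 1, max 30) hi=[44] (size 1, min 44) -> median=37
Step 3: insert 10 -> lo=[10, 30] (size 2, max 30) hi=[44] (size 1, min 44) -> median=30
Step 4: insert 39 -> lo=[10, 30] (size 2, max 30) hi=[39, 44] (size 2, min 39) -> median=34.5
Step 5: insert 50 -> lo=[10, 30, 39] (size 3, max 39) hi=[44, 50] (size 2, min 44) -> median=39
Step 6: insert 33 -> lo=[10, 30, 33] (size 3, max 33) hi=[39, 44, 50] (size 3, min 39) -> median=36
Step 7: insert 26 -> lo=[10, 26, 30, 33] (size 4, max 33) hi=[39, 44, 50] (size 3, min 39) -> median=33
Step 8: insert 22 -> lo=[10, 22, 26, 30] (size 4, max 30) hi=[33, 39, 44, 50] (size 4, min 33) -> median=31.5
Step 9: insert 41 -> lo=[10, 22, 26, 30, 33] (size 5, max 33) hi=[39, 41, 44, 50] (size 4, min 39) -> median=33
Step 10: insert 38 -> lo=[10, 22, 26, 30, 33] (size 5, max 33) hi=[38, 39, 41, 44, 50] (size 5, min 38) -> median=35.5

Answer: 44 37 30 34.5 39 36 33 31.5 33 35.5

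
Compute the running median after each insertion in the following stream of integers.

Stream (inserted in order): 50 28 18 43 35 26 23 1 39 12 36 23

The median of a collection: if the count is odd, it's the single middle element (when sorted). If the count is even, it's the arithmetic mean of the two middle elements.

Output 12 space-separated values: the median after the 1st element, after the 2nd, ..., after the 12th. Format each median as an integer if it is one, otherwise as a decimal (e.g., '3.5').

Answer: 50 39 28 35.5 35 31.5 28 27 28 27 28 27

Derivation:
Step 1: insert 50 -> lo=[50] (size 1, max 50) hi=[] (size 0) -> median=50
Step 2: insert 28 -> lo=[28] (size 1, max 28) hi=[50] (size 1, min 50) -> median=39
Step 3: insert 18 -> lo=[18, 28] (size 2, max 28) hi=[50] (size 1, min 50) -> median=28
Step 4: insert 43 -> lo=[18, 28] (size 2, max 28) hi=[43, 50] (size 2, min 43) -> median=35.5
Step 5: insert 35 -> lo=[18, 28, 35] (size 3, max 35) hi=[43, 50] (size 2, min 43) -> median=35
Step 6: insert 26 -> lo=[18, 26, 28] (size 3, max 28) hi=[35, 43, 50] (size 3, min 35) -> median=31.5
Step 7: insert 23 -> lo=[18, 23, 26, 28] (size 4, max 28) hi=[35, 43, 50] (size 3, min 35) -> median=28
Step 8: insert 1 -> lo=[1, 18, 23, 26] (size 4, max 26) hi=[28, 35, 43, 50] (size 4, min 28) -> median=27
Step 9: insert 39 -> lo=[1, 18, 23, 26, 28] (size 5, max 28) hi=[35, 39, 43, 50] (size 4, min 35) -> median=28
Step 10: insert 12 -> lo=[1, 12, 18, 23, 26] (size 5, max 26) hi=[28, 35, 39, 43, 50] (size 5, min 28) -> median=27
Step 11: insert 36 -> lo=[1, 12, 18, 23, 26, 28] (size 6, max 28) hi=[35, 36, 39, 43, 50] (size 5, min 35) -> median=28
Step 12: insert 23 -> lo=[1, 12, 18, 23, 23, 26] (size 6, max 26) hi=[28, 35, 36, 39, 43, 50] (size 6, min 28) -> median=27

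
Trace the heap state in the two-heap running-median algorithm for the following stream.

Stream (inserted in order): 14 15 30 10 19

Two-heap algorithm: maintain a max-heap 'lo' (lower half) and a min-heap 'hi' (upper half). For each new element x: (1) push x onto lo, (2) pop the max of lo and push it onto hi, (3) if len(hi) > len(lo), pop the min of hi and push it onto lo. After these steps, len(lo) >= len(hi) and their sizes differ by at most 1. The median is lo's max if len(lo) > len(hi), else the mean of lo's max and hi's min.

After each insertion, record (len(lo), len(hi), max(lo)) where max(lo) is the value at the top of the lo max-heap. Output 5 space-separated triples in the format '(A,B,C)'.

Answer: (1,0,14) (1,1,14) (2,1,15) (2,2,14) (3,2,15)

Derivation:
Step 1: insert 14 -> lo=[14] hi=[] -> (len(lo)=1, len(hi)=0, max(lo)=14)
Step 2: insert 15 -> lo=[14] hi=[15] -> (len(lo)=1, len(hi)=1, max(lo)=14)
Step 3: insert 30 -> lo=[14, 15] hi=[30] -> (len(lo)=2, len(hi)=1, max(lo)=15)
Step 4: insert 10 -> lo=[10, 14] hi=[15, 30] -> (len(lo)=2, len(hi)=2, max(lo)=14)
Step 5: insert 19 -> lo=[10, 14, 15] hi=[19, 30] -> (len(lo)=3, len(hi)=2, max(lo)=15)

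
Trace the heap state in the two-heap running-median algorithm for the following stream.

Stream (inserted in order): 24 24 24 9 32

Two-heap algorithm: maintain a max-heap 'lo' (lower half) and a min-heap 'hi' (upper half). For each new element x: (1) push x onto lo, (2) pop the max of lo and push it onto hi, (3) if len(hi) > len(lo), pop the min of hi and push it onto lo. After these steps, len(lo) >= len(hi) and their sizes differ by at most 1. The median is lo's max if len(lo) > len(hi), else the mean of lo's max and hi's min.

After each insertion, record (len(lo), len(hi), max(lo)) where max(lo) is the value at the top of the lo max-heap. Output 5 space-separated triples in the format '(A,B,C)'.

Step 1: insert 24 -> lo=[24] hi=[] -> (len(lo)=1, len(hi)=0, max(lo)=24)
Step 2: insert 24 -> lo=[24] hi=[24] -> (len(lo)=1, len(hi)=1, max(lo)=24)
Step 3: insert 24 -> lo=[24, 24] hi=[24] -> (len(lo)=2, len(hi)=1, max(lo)=24)
Step 4: insert 9 -> lo=[9, 24] hi=[24, 24] -> (len(lo)=2, len(hi)=2, max(lo)=24)
Step 5: insert 32 -> lo=[9, 24, 24] hi=[24, 32] -> (len(lo)=3, len(hi)=2, max(lo)=24)

Answer: (1,0,24) (1,1,24) (2,1,24) (2,2,24) (3,2,24)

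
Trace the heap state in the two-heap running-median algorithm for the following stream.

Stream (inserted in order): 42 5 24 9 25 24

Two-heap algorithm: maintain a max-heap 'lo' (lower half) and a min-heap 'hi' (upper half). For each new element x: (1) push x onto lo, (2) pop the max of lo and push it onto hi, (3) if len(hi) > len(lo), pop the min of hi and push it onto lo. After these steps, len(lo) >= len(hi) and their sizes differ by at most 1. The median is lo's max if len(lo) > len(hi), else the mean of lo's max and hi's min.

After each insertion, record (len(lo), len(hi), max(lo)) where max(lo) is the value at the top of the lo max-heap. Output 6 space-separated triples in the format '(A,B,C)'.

Answer: (1,0,42) (1,1,5) (2,1,24) (2,2,9) (3,2,24) (3,3,24)

Derivation:
Step 1: insert 42 -> lo=[42] hi=[] -> (len(lo)=1, len(hi)=0, max(lo)=42)
Step 2: insert 5 -> lo=[5] hi=[42] -> (len(lo)=1, len(hi)=1, max(lo)=5)
Step 3: insert 24 -> lo=[5, 24] hi=[42] -> (len(lo)=2, len(hi)=1, max(lo)=24)
Step 4: insert 9 -> lo=[5, 9] hi=[24, 42] -> (len(lo)=2, len(hi)=2, max(lo)=9)
Step 5: insert 25 -> lo=[5, 9, 24] hi=[25, 42] -> (len(lo)=3, len(hi)=2, max(lo)=24)
Step 6: insert 24 -> lo=[5, 9, 24] hi=[24, 25, 42] -> (len(lo)=3, len(hi)=3, max(lo)=24)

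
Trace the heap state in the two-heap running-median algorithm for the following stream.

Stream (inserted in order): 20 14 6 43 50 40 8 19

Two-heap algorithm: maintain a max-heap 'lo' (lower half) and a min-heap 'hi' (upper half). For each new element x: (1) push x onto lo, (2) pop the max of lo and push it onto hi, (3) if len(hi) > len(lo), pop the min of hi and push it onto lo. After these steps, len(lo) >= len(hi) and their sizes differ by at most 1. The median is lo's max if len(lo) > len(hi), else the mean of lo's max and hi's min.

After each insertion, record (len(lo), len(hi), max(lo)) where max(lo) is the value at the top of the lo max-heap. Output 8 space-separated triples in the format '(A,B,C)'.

Answer: (1,0,20) (1,1,14) (2,1,14) (2,2,14) (3,2,20) (3,3,20) (4,3,20) (4,4,19)

Derivation:
Step 1: insert 20 -> lo=[20] hi=[] -> (len(lo)=1, len(hi)=0, max(lo)=20)
Step 2: insert 14 -> lo=[14] hi=[20] -> (len(lo)=1, len(hi)=1, max(lo)=14)
Step 3: insert 6 -> lo=[6, 14] hi=[20] -> (len(lo)=2, len(hi)=1, max(lo)=14)
Step 4: insert 43 -> lo=[6, 14] hi=[20, 43] -> (len(lo)=2, len(hi)=2, max(lo)=14)
Step 5: insert 50 -> lo=[6, 14, 20] hi=[43, 50] -> (len(lo)=3, len(hi)=2, max(lo)=20)
Step 6: insert 40 -> lo=[6, 14, 20] hi=[40, 43, 50] -> (len(lo)=3, len(hi)=3, max(lo)=20)
Step 7: insert 8 -> lo=[6, 8, 14, 20] hi=[40, 43, 50] -> (len(lo)=4, len(hi)=3, max(lo)=20)
Step 8: insert 19 -> lo=[6, 8, 14, 19] hi=[20, 40, 43, 50] -> (len(lo)=4, len(hi)=4, max(lo)=19)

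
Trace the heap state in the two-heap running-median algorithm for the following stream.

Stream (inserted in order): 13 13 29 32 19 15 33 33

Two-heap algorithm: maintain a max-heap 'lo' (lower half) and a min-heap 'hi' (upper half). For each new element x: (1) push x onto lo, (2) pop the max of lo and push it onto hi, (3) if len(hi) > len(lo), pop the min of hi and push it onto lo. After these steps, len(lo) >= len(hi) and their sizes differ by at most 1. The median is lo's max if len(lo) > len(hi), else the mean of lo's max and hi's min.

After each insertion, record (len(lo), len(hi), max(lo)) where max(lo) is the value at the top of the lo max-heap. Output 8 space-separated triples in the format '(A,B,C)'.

Step 1: insert 13 -> lo=[13] hi=[] -> (len(lo)=1, len(hi)=0, max(lo)=13)
Step 2: insert 13 -> lo=[13] hi=[13] -> (len(lo)=1, len(hi)=1, max(lo)=13)
Step 3: insert 29 -> lo=[13, 13] hi=[29] -> (len(lo)=2, len(hi)=1, max(lo)=13)
Step 4: insert 32 -> lo=[13, 13] hi=[29, 32] -> (len(lo)=2, len(hi)=2, max(lo)=13)
Step 5: insert 19 -> lo=[13, 13, 19] hi=[29, 32] -> (len(lo)=3, len(hi)=2, max(lo)=19)
Step 6: insert 15 -> lo=[13, 13, 15] hi=[19, 29, 32] -> (len(lo)=3, len(hi)=3, max(lo)=15)
Step 7: insert 33 -> lo=[13, 13, 15, 19] hi=[29, 32, 33] -> (len(lo)=4, len(hi)=3, max(lo)=19)
Step 8: insert 33 -> lo=[13, 13, 15, 19] hi=[29, 32, 33, 33] -> (len(lo)=4, len(hi)=4, max(lo)=19)

Answer: (1,0,13) (1,1,13) (2,1,13) (2,2,13) (3,2,19) (3,3,15) (4,3,19) (4,4,19)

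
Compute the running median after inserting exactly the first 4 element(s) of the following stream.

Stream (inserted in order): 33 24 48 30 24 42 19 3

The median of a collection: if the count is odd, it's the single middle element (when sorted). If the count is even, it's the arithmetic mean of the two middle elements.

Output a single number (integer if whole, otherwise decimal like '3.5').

Step 1: insert 33 -> lo=[33] (size 1, max 33) hi=[] (size 0) -> median=33
Step 2: insert 24 -> lo=[24] (size 1, max 24) hi=[33] (size 1, min 33) -> median=28.5
Step 3: insert 48 -> lo=[24, 33] (size 2, max 33) hi=[48] (size 1, min 48) -> median=33
Step 4: insert 30 -> lo=[24, 30] (size 2, max 30) hi=[33, 48] (size 2, min 33) -> median=31.5

Answer: 31.5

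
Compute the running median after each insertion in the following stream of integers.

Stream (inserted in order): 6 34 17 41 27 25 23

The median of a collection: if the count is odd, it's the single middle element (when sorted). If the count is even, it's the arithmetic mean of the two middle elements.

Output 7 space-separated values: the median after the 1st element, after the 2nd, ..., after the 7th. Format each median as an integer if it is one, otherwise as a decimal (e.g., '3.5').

Answer: 6 20 17 25.5 27 26 25

Derivation:
Step 1: insert 6 -> lo=[6] (size 1, max 6) hi=[] (size 0) -> median=6
Step 2: insert 34 -> lo=[6] (size 1, max 6) hi=[34] (size 1, min 34) -> median=20
Step 3: insert 17 -> lo=[6, 17] (size 2, max 17) hi=[34] (size 1, min 34) -> median=17
Step 4: insert 41 -> lo=[6, 17] (size 2, max 17) hi=[34, 41] (size 2, min 34) -> median=25.5
Step 5: insert 27 -> lo=[6, 17, 27] (size 3, max 27) hi=[34, 41] (size 2, min 34) -> median=27
Step 6: insert 25 -> lo=[6, 17, 25] (size 3, max 25) hi=[27, 34, 41] (size 3, min 27) -> median=26
Step 7: insert 23 -> lo=[6, 17, 23, 25] (size 4, max 25) hi=[27, 34, 41] (size 3, min 27) -> median=25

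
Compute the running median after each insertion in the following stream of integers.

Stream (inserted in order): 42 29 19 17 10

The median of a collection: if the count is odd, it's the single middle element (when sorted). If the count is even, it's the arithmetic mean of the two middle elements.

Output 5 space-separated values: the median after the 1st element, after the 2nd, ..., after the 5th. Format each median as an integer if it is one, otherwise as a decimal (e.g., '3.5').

Step 1: insert 42 -> lo=[42] (size 1, max 42) hi=[] (size 0) -> median=42
Step 2: insert 29 -> lo=[29] (size 1, max 29) hi=[42] (size 1, min 42) -> median=35.5
Step 3: insert 19 -> lo=[19, 29] (size 2, max 29) hi=[42] (size 1, min 42) -> median=29
Step 4: insert 17 -> lo=[17, 19] (size 2, max 19) hi=[29, 42] (size 2, min 29) -> median=24
Step 5: insert 10 -> lo=[10, 17, 19] (size 3, max 19) hi=[29, 42] (size 2, min 29) -> median=19

Answer: 42 35.5 29 24 19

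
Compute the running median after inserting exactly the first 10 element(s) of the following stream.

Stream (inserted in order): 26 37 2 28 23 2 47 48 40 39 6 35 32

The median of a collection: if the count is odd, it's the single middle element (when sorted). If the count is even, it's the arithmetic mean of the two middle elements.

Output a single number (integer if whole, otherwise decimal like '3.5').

Step 1: insert 26 -> lo=[26] (size 1, max 26) hi=[] (size 0) -> median=26
Step 2: insert 37 -> lo=[26] (size 1, max 26) hi=[37] (size 1, min 37) -> median=31.5
Step 3: insert 2 -> lo=[2, 26] (size 2, max 26) hi=[37] (size 1, min 37) -> median=26
Step 4: insert 28 -> lo=[2, 26] (size 2, max 26) hi=[28, 37] (size 2, min 28) -> median=27
Step 5: insert 23 -> lo=[2, 23, 26] (size 3, max 26) hi=[28, 37] (size 2, min 28) -> median=26
Step 6: insert 2 -> lo=[2, 2, 23] (size 3, max 23) hi=[26, 28, 37] (size 3, min 26) -> median=24.5
Step 7: insert 47 -> lo=[2, 2, 23, 26] (size 4, max 26) hi=[28, 37, 47] (size 3, min 28) -> median=26
Step 8: insert 48 -> lo=[2, 2, 23, 26] (size 4, max 26) hi=[28, 37, 47, 48] (size 4, min 28) -> median=27
Step 9: insert 40 -> lo=[2, 2, 23, 26, 28] (size 5, max 28) hi=[37, 40, 47, 48] (size 4, min 37) -> median=28
Step 10: insert 39 -> lo=[2, 2, 23, 26, 28] (size 5, max 28) hi=[37, 39, 40, 47, 48] (size 5, min 37) -> median=32.5

Answer: 32.5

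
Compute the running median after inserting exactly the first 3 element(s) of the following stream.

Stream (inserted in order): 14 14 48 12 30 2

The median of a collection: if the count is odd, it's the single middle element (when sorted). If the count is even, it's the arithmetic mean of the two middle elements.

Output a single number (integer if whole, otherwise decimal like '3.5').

Answer: 14

Derivation:
Step 1: insert 14 -> lo=[14] (size 1, max 14) hi=[] (size 0) -> median=14
Step 2: insert 14 -> lo=[14] (size 1, max 14) hi=[14] (size 1, min 14) -> median=14
Step 3: insert 48 -> lo=[14, 14] (size 2, max 14) hi=[48] (size 1, min 48) -> median=14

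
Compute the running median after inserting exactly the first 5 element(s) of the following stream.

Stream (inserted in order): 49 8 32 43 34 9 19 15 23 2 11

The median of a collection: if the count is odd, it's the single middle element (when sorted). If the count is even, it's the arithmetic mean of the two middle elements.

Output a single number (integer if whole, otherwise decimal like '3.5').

Answer: 34

Derivation:
Step 1: insert 49 -> lo=[49] (size 1, max 49) hi=[] (size 0) -> median=49
Step 2: insert 8 -> lo=[8] (size 1, max 8) hi=[49] (size 1, min 49) -> median=28.5
Step 3: insert 32 -> lo=[8, 32] (size 2, max 32) hi=[49] (size 1, min 49) -> median=32
Step 4: insert 43 -> lo=[8, 32] (size 2, max 32) hi=[43, 49] (size 2, min 43) -> median=37.5
Step 5: insert 34 -> lo=[8, 32, 34] (size 3, max 34) hi=[43, 49] (size 2, min 43) -> median=34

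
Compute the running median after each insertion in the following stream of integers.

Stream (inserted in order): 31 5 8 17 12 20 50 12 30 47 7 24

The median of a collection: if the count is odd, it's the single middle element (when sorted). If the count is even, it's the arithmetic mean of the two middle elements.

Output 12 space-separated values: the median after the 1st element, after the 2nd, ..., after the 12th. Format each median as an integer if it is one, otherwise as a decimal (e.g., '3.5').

Answer: 31 18 8 12.5 12 14.5 17 14.5 17 18.5 17 18.5

Derivation:
Step 1: insert 31 -> lo=[31] (size 1, max 31) hi=[] (size 0) -> median=31
Step 2: insert 5 -> lo=[5] (size 1, max 5) hi=[31] (size 1, min 31) -> median=18
Step 3: insert 8 -> lo=[5, 8] (size 2, max 8) hi=[31] (size 1, min 31) -> median=8
Step 4: insert 17 -> lo=[5, 8] (size 2, max 8) hi=[17, 31] (size 2, min 17) -> median=12.5
Step 5: insert 12 -> lo=[5, 8, 12] (size 3, max 12) hi=[17, 31] (size 2, min 17) -> median=12
Step 6: insert 20 -> lo=[5, 8, 12] (size 3, max 12) hi=[17, 20, 31] (size 3, min 17) -> median=14.5
Step 7: insert 50 -> lo=[5, 8, 12, 17] (size 4, max 17) hi=[20, 31, 50] (size 3, min 20) -> median=17
Step 8: insert 12 -> lo=[5, 8, 12, 12] (size 4, max 12) hi=[17, 20, 31, 50] (size 4, min 17) -> median=14.5
Step 9: insert 30 -> lo=[5, 8, 12, 12, 17] (size 5, max 17) hi=[20, 30, 31, 50] (size 4, min 20) -> median=17
Step 10: insert 47 -> lo=[5, 8, 12, 12, 17] (size 5, max 17) hi=[20, 30, 31, 47, 50] (size 5, min 20) -> median=18.5
Step 11: insert 7 -> lo=[5, 7, 8, 12, 12, 17] (size 6, max 17) hi=[20, 30, 31, 47, 50] (size 5, min 20) -> median=17
Step 12: insert 24 -> lo=[5, 7, 8, 12, 12, 17] (size 6, max 17) hi=[20, 24, 30, 31, 47, 50] (size 6, min 20) -> median=18.5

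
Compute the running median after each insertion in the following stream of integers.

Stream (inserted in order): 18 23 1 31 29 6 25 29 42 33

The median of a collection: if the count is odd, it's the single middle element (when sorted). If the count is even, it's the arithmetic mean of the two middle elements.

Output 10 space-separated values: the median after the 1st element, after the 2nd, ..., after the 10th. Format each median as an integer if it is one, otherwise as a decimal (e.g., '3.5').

Answer: 18 20.5 18 20.5 23 20.5 23 24 25 27

Derivation:
Step 1: insert 18 -> lo=[18] (size 1, max 18) hi=[] (size 0) -> median=18
Step 2: insert 23 -> lo=[18] (size 1, max 18) hi=[23] (size 1, min 23) -> median=20.5
Step 3: insert 1 -> lo=[1, 18] (size 2, max 18) hi=[23] (size 1, min 23) -> median=18
Step 4: insert 31 -> lo=[1, 18] (size 2, max 18) hi=[23, 31] (size 2, min 23) -> median=20.5
Step 5: insert 29 -> lo=[1, 18, 23] (size 3, max 23) hi=[29, 31] (size 2, min 29) -> median=23
Step 6: insert 6 -> lo=[1, 6, 18] (size 3, max 18) hi=[23, 29, 31] (size 3, min 23) -> median=20.5
Step 7: insert 25 -> lo=[1, 6, 18, 23] (size 4, max 23) hi=[25, 29, 31] (size 3, min 25) -> median=23
Step 8: insert 29 -> lo=[1, 6, 18, 23] (size 4, max 23) hi=[25, 29, 29, 31] (size 4, min 25) -> median=24
Step 9: insert 42 -> lo=[1, 6, 18, 23, 25] (size 5, max 25) hi=[29, 29, 31, 42] (size 4, min 29) -> median=25
Step 10: insert 33 -> lo=[1, 6, 18, 23, 25] (size 5, max 25) hi=[29, 29, 31, 33, 42] (size 5, min 29) -> median=27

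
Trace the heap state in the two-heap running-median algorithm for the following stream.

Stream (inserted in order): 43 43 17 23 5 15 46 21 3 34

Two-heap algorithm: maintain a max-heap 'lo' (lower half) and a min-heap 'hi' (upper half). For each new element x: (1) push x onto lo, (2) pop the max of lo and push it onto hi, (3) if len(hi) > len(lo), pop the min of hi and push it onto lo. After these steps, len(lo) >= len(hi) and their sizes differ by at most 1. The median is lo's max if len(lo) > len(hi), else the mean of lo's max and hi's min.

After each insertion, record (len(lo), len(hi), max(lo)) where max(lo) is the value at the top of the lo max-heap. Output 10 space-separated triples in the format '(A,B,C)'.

Answer: (1,0,43) (1,1,43) (2,1,43) (2,2,23) (3,2,23) (3,3,17) (4,3,23) (4,4,21) (5,4,21) (5,5,21)

Derivation:
Step 1: insert 43 -> lo=[43] hi=[] -> (len(lo)=1, len(hi)=0, max(lo)=43)
Step 2: insert 43 -> lo=[43] hi=[43] -> (len(lo)=1, len(hi)=1, max(lo)=43)
Step 3: insert 17 -> lo=[17, 43] hi=[43] -> (len(lo)=2, len(hi)=1, max(lo)=43)
Step 4: insert 23 -> lo=[17, 23] hi=[43, 43] -> (len(lo)=2, len(hi)=2, max(lo)=23)
Step 5: insert 5 -> lo=[5, 17, 23] hi=[43, 43] -> (len(lo)=3, len(hi)=2, max(lo)=23)
Step 6: insert 15 -> lo=[5, 15, 17] hi=[23, 43, 43] -> (len(lo)=3, len(hi)=3, max(lo)=17)
Step 7: insert 46 -> lo=[5, 15, 17, 23] hi=[43, 43, 46] -> (len(lo)=4, len(hi)=3, max(lo)=23)
Step 8: insert 21 -> lo=[5, 15, 17, 21] hi=[23, 43, 43, 46] -> (len(lo)=4, len(hi)=4, max(lo)=21)
Step 9: insert 3 -> lo=[3, 5, 15, 17, 21] hi=[23, 43, 43, 46] -> (len(lo)=5, len(hi)=4, max(lo)=21)
Step 10: insert 34 -> lo=[3, 5, 15, 17, 21] hi=[23, 34, 43, 43, 46] -> (len(lo)=5, len(hi)=5, max(lo)=21)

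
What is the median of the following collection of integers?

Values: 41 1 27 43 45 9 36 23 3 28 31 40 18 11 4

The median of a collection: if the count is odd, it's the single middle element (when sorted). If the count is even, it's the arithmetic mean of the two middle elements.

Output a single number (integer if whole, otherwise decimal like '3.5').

Step 1: insert 41 -> lo=[41] (size 1, max 41) hi=[] (size 0) -> median=41
Step 2: insert 1 -> lo=[1] (size 1, max 1) hi=[41] (size 1, min 41) -> median=21
Step 3: insert 27 -> lo=[1, 27] (size 2, max 27) hi=[41] (size 1, min 41) -> median=27
Step 4: insert 43 -> lo=[1, 27] (size 2, max 27) hi=[41, 43] (size 2, min 41) -> median=34
Step 5: insert 45 -> lo=[1, 27, 41] (size 3, max 41) hi=[43, 45] (size 2, min 43) -> median=41
Step 6: insert 9 -> lo=[1, 9, 27] (size 3, max 27) hi=[41, 43, 45] (size 3, min 41) -> median=34
Step 7: insert 36 -> lo=[1, 9, 27, 36] (size 4, max 36) hi=[41, 43, 45] (size 3, min 41) -> median=36
Step 8: insert 23 -> lo=[1, 9, 23, 27] (size 4, max 27) hi=[36, 41, 43, 45] (size 4, min 36) -> median=31.5
Step 9: insert 3 -> lo=[1, 3, 9, 23, 27] (size 5, max 27) hi=[36, 41, 43, 45] (size 4, min 36) -> median=27
Step 10: insert 28 -> lo=[1, 3, 9, 23, 27] (size 5, max 27) hi=[28, 36, 41, 43, 45] (size 5, min 28) -> median=27.5
Step 11: insert 31 -> lo=[1, 3, 9, 23, 27, 28] (size 6, max 28) hi=[31, 36, 41, 43, 45] (size 5, min 31) -> median=28
Step 12: insert 40 -> lo=[1, 3, 9, 23, 27, 28] (size 6, max 28) hi=[31, 36, 40, 41, 43, 45] (size 6, min 31) -> median=29.5
Step 13: insert 18 -> lo=[1, 3, 9, 18, 23, 27, 28] (size 7, max 28) hi=[31, 36, 40, 41, 43, 45] (size 6, min 31) -> median=28
Step 14: insert 11 -> lo=[1, 3, 9, 11, 18, 23, 27] (size 7, max 27) hi=[28, 31, 36, 40, 41, 43, 45] (size 7, min 28) -> median=27.5
Step 15: insert 4 -> lo=[1, 3, 4, 9, 11, 18, 23, 27] (size 8, max 27) hi=[28, 31, 36, 40, 41, 43, 45] (size 7, min 28) -> median=27

Answer: 27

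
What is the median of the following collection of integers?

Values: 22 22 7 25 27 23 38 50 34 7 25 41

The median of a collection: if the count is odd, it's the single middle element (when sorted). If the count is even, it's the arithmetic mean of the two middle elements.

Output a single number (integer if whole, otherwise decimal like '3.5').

Answer: 25

Derivation:
Step 1: insert 22 -> lo=[22] (size 1, max 22) hi=[] (size 0) -> median=22
Step 2: insert 22 -> lo=[22] (size 1, max 22) hi=[22] (size 1, min 22) -> median=22
Step 3: insert 7 -> lo=[7, 22] (size 2, max 22) hi=[22] (size 1, min 22) -> median=22
Step 4: insert 25 -> lo=[7, 22] (size 2, max 22) hi=[22, 25] (size 2, min 22) -> median=22
Step 5: insert 27 -> lo=[7, 22, 22] (size 3, max 22) hi=[25, 27] (size 2, min 25) -> median=22
Step 6: insert 23 -> lo=[7, 22, 22] (size 3, max 22) hi=[23, 25, 27] (size 3, min 23) -> median=22.5
Step 7: insert 38 -> lo=[7, 22, 22, 23] (size 4, max 23) hi=[25, 27, 38] (size 3, min 25) -> median=23
Step 8: insert 50 -> lo=[7, 22, 22, 23] (size 4, max 23) hi=[25, 27, 38, 50] (size 4, min 25) -> median=24
Step 9: insert 34 -> lo=[7, 22, 22, 23, 25] (size 5, max 25) hi=[27, 34, 38, 50] (size 4, min 27) -> median=25
Step 10: insert 7 -> lo=[7, 7, 22, 22, 23] (size 5, max 23) hi=[25, 27, 34, 38, 50] (size 5, min 25) -> median=24
Step 11: insert 25 -> lo=[7, 7, 22, 22, 23, 25] (size 6, max 25) hi=[25, 27, 34, 38, 50] (size 5, min 25) -> median=25
Step 12: insert 41 -> lo=[7, 7, 22, 22, 23, 25] (size 6, max 25) hi=[25, 27, 34, 38, 41, 50] (size 6, min 25) -> median=25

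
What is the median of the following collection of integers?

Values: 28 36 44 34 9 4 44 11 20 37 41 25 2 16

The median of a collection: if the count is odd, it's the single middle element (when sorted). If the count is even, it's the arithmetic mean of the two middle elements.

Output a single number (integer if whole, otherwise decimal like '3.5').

Step 1: insert 28 -> lo=[28] (size 1, max 28) hi=[] (size 0) -> median=28
Step 2: insert 36 -> lo=[28] (size 1, max 28) hi=[36] (size 1, min 36) -> median=32
Step 3: insert 44 -> lo=[28, 36] (size 2, max 36) hi=[44] (size 1, min 44) -> median=36
Step 4: insert 34 -> lo=[28, 34] (size 2, max 34) hi=[36, 44] (size 2, min 36) -> median=35
Step 5: insert 9 -> lo=[9, 28, 34] (size 3, max 34) hi=[36, 44] (size 2, min 36) -> median=34
Step 6: insert 4 -> lo=[4, 9, 28] (size 3, max 28) hi=[34, 36, 44] (size 3, min 34) -> median=31
Step 7: insert 44 -> lo=[4, 9, 28, 34] (size 4, max 34) hi=[36, 44, 44] (size 3, min 36) -> median=34
Step 8: insert 11 -> lo=[4, 9, 11, 28] (size 4, max 28) hi=[34, 36, 44, 44] (size 4, min 34) -> median=31
Step 9: insert 20 -> lo=[4, 9, 11, 20, 28] (size 5, max 28) hi=[34, 36, 44, 44] (size 4, min 34) -> median=28
Step 10: insert 37 -> lo=[4, 9, 11, 20, 28] (size 5, max 28) hi=[34, 36, 37, 44, 44] (size 5, min 34) -> median=31
Step 11: insert 41 -> lo=[4, 9, 11, 20, 28, 34] (size 6, max 34) hi=[36, 37, 41, 44, 44] (size 5, min 36) -> median=34
Step 12: insert 25 -> lo=[4, 9, 11, 20, 25, 28] (size 6, max 28) hi=[34, 36, 37, 41, 44, 44] (size 6, min 34) -> median=31
Step 13: insert 2 -> lo=[2, 4, 9, 11, 20, 25, 28] (size 7, max 28) hi=[34, 36, 37, 41, 44, 44] (size 6, min 34) -> median=28
Step 14: insert 16 -> lo=[2, 4, 9, 11, 16, 20, 25] (size 7, max 25) hi=[28, 34, 36, 37, 41, 44, 44] (size 7, min 28) -> median=26.5

Answer: 26.5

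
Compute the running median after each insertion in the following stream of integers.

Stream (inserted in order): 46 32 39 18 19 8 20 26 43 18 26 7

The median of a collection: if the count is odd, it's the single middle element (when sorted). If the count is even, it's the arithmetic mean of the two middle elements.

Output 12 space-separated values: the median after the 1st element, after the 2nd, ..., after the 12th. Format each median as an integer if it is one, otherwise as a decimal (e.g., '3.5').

Step 1: insert 46 -> lo=[46] (size 1, max 46) hi=[] (size 0) -> median=46
Step 2: insert 32 -> lo=[32] (size 1, max 32) hi=[46] (size 1, min 46) -> median=39
Step 3: insert 39 -> lo=[32, 39] (size 2, max 39) hi=[46] (size 1, min 46) -> median=39
Step 4: insert 18 -> lo=[18, 32] (size 2, max 32) hi=[39, 46] (size 2, min 39) -> median=35.5
Step 5: insert 19 -> lo=[18, 19, 32] (size 3, max 32) hi=[39, 46] (size 2, min 39) -> median=32
Step 6: insert 8 -> lo=[8, 18, 19] (size 3, max 19) hi=[32, 39, 46] (size 3, min 32) -> median=25.5
Step 7: insert 20 -> lo=[8, 18, 19, 20] (size 4, max 20) hi=[32, 39, 46] (size 3, min 32) -> median=20
Step 8: insert 26 -> lo=[8, 18, 19, 20] (size 4, max 20) hi=[26, 32, 39, 46] (size 4, min 26) -> median=23
Step 9: insert 43 -> lo=[8, 18, 19, 20, 26] (size 5, max 26) hi=[32, 39, 43, 46] (size 4, min 32) -> median=26
Step 10: insert 18 -> lo=[8, 18, 18, 19, 20] (size 5, max 20) hi=[26, 32, 39, 43, 46] (size 5, min 26) -> median=23
Step 11: insert 26 -> lo=[8, 18, 18, 19, 20, 26] (size 6, max 26) hi=[26, 32, 39, 43, 46] (size 5, min 26) -> median=26
Step 12: insert 7 -> lo=[7, 8, 18, 18, 19, 20] (size 6, max 20) hi=[26, 26, 32, 39, 43, 46] (size 6, min 26) -> median=23

Answer: 46 39 39 35.5 32 25.5 20 23 26 23 26 23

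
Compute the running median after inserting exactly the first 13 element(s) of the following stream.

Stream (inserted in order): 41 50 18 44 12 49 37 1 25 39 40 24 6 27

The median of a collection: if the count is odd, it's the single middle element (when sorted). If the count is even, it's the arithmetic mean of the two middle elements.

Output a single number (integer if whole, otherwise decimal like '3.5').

Step 1: insert 41 -> lo=[41] (size 1, max 41) hi=[] (size 0) -> median=41
Step 2: insert 50 -> lo=[41] (size 1, max 41) hi=[50] (size 1, min 50) -> median=45.5
Step 3: insert 18 -> lo=[18, 41] (size 2, max 41) hi=[50] (size 1, min 50) -> median=41
Step 4: insert 44 -> lo=[18, 41] (size 2, max 41) hi=[44, 50] (size 2, min 44) -> median=42.5
Step 5: insert 12 -> lo=[12, 18, 41] (size 3, max 41) hi=[44, 50] (size 2, min 44) -> median=41
Step 6: insert 49 -> lo=[12, 18, 41] (size 3, max 41) hi=[44, 49, 50] (size 3, min 44) -> median=42.5
Step 7: insert 37 -> lo=[12, 18, 37, 41] (size 4, max 41) hi=[44, 49, 50] (size 3, min 44) -> median=41
Step 8: insert 1 -> lo=[1, 12, 18, 37] (size 4, max 37) hi=[41, 44, 49, 50] (size 4, min 41) -> median=39
Step 9: insert 25 -> lo=[1, 12, 18, 25, 37] (size 5, max 37) hi=[41, 44, 49, 50] (size 4, min 41) -> median=37
Step 10: insert 39 -> lo=[1, 12, 18, 25, 37] (size 5, max 37) hi=[39, 41, 44, 49, 50] (size 5, min 39) -> median=38
Step 11: insert 40 -> lo=[1, 12, 18, 25, 37, 39] (size 6, max 39) hi=[40, 41, 44, 49, 50] (size 5, min 40) -> median=39
Step 12: insert 24 -> lo=[1, 12, 18, 24, 25, 37] (size 6, max 37) hi=[39, 40, 41, 44, 49, 50] (size 6, min 39) -> median=38
Step 13: insert 6 -> lo=[1, 6, 12, 18, 24, 25, 37] (size 7, max 37) hi=[39, 40, 41, 44, 49, 50] (size 6, min 39) -> median=37

Answer: 37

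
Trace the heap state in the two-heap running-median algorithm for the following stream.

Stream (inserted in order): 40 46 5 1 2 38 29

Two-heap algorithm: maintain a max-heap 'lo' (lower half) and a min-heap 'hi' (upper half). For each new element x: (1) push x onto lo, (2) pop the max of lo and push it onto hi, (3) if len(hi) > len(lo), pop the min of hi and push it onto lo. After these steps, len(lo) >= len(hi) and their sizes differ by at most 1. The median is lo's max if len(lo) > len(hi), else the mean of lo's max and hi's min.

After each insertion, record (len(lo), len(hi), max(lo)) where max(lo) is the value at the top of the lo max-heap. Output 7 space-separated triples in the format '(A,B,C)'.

Step 1: insert 40 -> lo=[40] hi=[] -> (len(lo)=1, len(hi)=0, max(lo)=40)
Step 2: insert 46 -> lo=[40] hi=[46] -> (len(lo)=1, len(hi)=1, max(lo)=40)
Step 3: insert 5 -> lo=[5, 40] hi=[46] -> (len(lo)=2, len(hi)=1, max(lo)=40)
Step 4: insert 1 -> lo=[1, 5] hi=[40, 46] -> (len(lo)=2, len(hi)=2, max(lo)=5)
Step 5: insert 2 -> lo=[1, 2, 5] hi=[40, 46] -> (len(lo)=3, len(hi)=2, max(lo)=5)
Step 6: insert 38 -> lo=[1, 2, 5] hi=[38, 40, 46] -> (len(lo)=3, len(hi)=3, max(lo)=5)
Step 7: insert 29 -> lo=[1, 2, 5, 29] hi=[38, 40, 46] -> (len(lo)=4, len(hi)=3, max(lo)=29)

Answer: (1,0,40) (1,1,40) (2,1,40) (2,2,5) (3,2,5) (3,3,5) (4,3,29)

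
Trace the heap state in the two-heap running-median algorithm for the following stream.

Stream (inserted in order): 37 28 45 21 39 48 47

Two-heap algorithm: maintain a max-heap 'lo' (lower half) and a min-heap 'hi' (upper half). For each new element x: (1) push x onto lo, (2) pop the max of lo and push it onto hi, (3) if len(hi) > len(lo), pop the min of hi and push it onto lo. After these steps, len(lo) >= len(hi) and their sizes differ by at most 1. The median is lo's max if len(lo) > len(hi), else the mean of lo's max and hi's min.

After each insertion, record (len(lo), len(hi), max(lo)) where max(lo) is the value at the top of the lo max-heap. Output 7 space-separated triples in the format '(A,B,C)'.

Step 1: insert 37 -> lo=[37] hi=[] -> (len(lo)=1, len(hi)=0, max(lo)=37)
Step 2: insert 28 -> lo=[28] hi=[37] -> (len(lo)=1, len(hi)=1, max(lo)=28)
Step 3: insert 45 -> lo=[28, 37] hi=[45] -> (len(lo)=2, len(hi)=1, max(lo)=37)
Step 4: insert 21 -> lo=[21, 28] hi=[37, 45] -> (len(lo)=2, len(hi)=2, max(lo)=28)
Step 5: insert 39 -> lo=[21, 28, 37] hi=[39, 45] -> (len(lo)=3, len(hi)=2, max(lo)=37)
Step 6: insert 48 -> lo=[21, 28, 37] hi=[39, 45, 48] -> (len(lo)=3, len(hi)=3, max(lo)=37)
Step 7: insert 47 -> lo=[21, 28, 37, 39] hi=[45, 47, 48] -> (len(lo)=4, len(hi)=3, max(lo)=39)

Answer: (1,0,37) (1,1,28) (2,1,37) (2,2,28) (3,2,37) (3,3,37) (4,3,39)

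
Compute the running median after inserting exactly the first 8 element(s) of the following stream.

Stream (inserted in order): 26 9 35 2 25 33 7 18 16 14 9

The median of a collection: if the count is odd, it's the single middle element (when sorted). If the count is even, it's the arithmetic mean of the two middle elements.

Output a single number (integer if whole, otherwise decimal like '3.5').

Answer: 21.5

Derivation:
Step 1: insert 26 -> lo=[26] (size 1, max 26) hi=[] (size 0) -> median=26
Step 2: insert 9 -> lo=[9] (size 1, max 9) hi=[26] (size 1, min 26) -> median=17.5
Step 3: insert 35 -> lo=[9, 26] (size 2, max 26) hi=[35] (size 1, min 35) -> median=26
Step 4: insert 2 -> lo=[2, 9] (size 2, max 9) hi=[26, 35] (size 2, min 26) -> median=17.5
Step 5: insert 25 -> lo=[2, 9, 25] (size 3, max 25) hi=[26, 35] (size 2, min 26) -> median=25
Step 6: insert 33 -> lo=[2, 9, 25] (size 3, max 25) hi=[26, 33, 35] (size 3, min 26) -> median=25.5
Step 7: insert 7 -> lo=[2, 7, 9, 25] (size 4, max 25) hi=[26, 33, 35] (size 3, min 26) -> median=25
Step 8: insert 18 -> lo=[2, 7, 9, 18] (size 4, max 18) hi=[25, 26, 33, 35] (size 4, min 25) -> median=21.5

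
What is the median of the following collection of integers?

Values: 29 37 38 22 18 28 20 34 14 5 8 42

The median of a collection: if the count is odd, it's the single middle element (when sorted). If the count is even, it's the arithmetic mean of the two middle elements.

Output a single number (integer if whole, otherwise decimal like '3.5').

Answer: 25

Derivation:
Step 1: insert 29 -> lo=[29] (size 1, max 29) hi=[] (size 0) -> median=29
Step 2: insert 37 -> lo=[29] (size 1, max 29) hi=[37] (size 1, min 37) -> median=33
Step 3: insert 38 -> lo=[29, 37] (size 2, max 37) hi=[38] (size 1, min 38) -> median=37
Step 4: insert 22 -> lo=[22, 29] (size 2, max 29) hi=[37, 38] (size 2, min 37) -> median=33
Step 5: insert 18 -> lo=[18, 22, 29] (size 3, max 29) hi=[37, 38] (size 2, min 37) -> median=29
Step 6: insert 28 -> lo=[18, 22, 28] (size 3, max 28) hi=[29, 37, 38] (size 3, min 29) -> median=28.5
Step 7: insert 20 -> lo=[18, 20, 22, 28] (size 4, max 28) hi=[29, 37, 38] (size 3, min 29) -> median=28
Step 8: insert 34 -> lo=[18, 20, 22, 28] (size 4, max 28) hi=[29, 34, 37, 38] (size 4, min 29) -> median=28.5
Step 9: insert 14 -> lo=[14, 18, 20, 22, 28] (size 5, max 28) hi=[29, 34, 37, 38] (size 4, min 29) -> median=28
Step 10: insert 5 -> lo=[5, 14, 18, 20, 22] (size 5, max 22) hi=[28, 29, 34, 37, 38] (size 5, min 28) -> median=25
Step 11: insert 8 -> lo=[5, 8, 14, 18, 20, 22] (size 6, max 22) hi=[28, 29, 34, 37, 38] (size 5, min 28) -> median=22
Step 12: insert 42 -> lo=[5, 8, 14, 18, 20, 22] (size 6, max 22) hi=[28, 29, 34, 37, 38, 42] (size 6, min 28) -> median=25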